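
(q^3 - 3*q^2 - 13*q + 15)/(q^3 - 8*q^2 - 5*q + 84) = (q^2 - 6*q + 5)/(q^2 - 11*q + 28)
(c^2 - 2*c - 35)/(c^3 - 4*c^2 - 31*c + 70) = 1/(c - 2)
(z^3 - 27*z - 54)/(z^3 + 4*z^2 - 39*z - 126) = (z + 3)/(z + 7)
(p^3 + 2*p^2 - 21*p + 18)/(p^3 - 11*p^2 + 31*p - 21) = (p + 6)/(p - 7)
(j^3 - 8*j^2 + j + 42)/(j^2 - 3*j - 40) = (-j^3 + 8*j^2 - j - 42)/(-j^2 + 3*j + 40)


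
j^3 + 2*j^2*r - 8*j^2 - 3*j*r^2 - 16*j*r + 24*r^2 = (j - 8)*(j - r)*(j + 3*r)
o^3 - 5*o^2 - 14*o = o*(o - 7)*(o + 2)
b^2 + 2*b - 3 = (b - 1)*(b + 3)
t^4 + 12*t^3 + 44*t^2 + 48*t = t*(t + 2)*(t + 4)*(t + 6)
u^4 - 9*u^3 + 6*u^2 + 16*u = u*(u - 8)*(u - 2)*(u + 1)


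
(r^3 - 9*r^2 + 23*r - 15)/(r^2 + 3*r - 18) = (r^2 - 6*r + 5)/(r + 6)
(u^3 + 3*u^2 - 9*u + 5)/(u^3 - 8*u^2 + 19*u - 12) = (u^2 + 4*u - 5)/(u^2 - 7*u + 12)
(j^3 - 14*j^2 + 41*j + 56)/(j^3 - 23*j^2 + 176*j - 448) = (j + 1)/(j - 8)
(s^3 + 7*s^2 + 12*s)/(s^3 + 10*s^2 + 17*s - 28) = s*(s + 3)/(s^2 + 6*s - 7)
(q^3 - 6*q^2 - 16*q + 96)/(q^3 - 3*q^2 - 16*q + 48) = (q - 6)/(q - 3)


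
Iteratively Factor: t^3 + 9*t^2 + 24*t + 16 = (t + 1)*(t^2 + 8*t + 16) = (t + 1)*(t + 4)*(t + 4)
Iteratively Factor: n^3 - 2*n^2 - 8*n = (n + 2)*(n^2 - 4*n) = n*(n + 2)*(n - 4)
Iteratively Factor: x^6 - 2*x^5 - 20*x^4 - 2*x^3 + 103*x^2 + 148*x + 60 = (x - 3)*(x^5 + x^4 - 17*x^3 - 53*x^2 - 56*x - 20) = (x - 5)*(x - 3)*(x^4 + 6*x^3 + 13*x^2 + 12*x + 4) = (x - 5)*(x - 3)*(x + 2)*(x^3 + 4*x^2 + 5*x + 2) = (x - 5)*(x - 3)*(x + 2)^2*(x^2 + 2*x + 1) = (x - 5)*(x - 3)*(x + 1)*(x + 2)^2*(x + 1)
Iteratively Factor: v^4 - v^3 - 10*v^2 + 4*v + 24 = (v - 2)*(v^3 + v^2 - 8*v - 12) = (v - 2)*(v + 2)*(v^2 - v - 6) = (v - 3)*(v - 2)*(v + 2)*(v + 2)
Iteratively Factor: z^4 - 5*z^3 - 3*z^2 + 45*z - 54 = (z + 3)*(z^3 - 8*z^2 + 21*z - 18) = (z - 2)*(z + 3)*(z^2 - 6*z + 9) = (z - 3)*(z - 2)*(z + 3)*(z - 3)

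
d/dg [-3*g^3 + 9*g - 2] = 9 - 9*g^2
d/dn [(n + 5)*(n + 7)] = 2*n + 12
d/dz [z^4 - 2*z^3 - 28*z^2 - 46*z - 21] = 4*z^3 - 6*z^2 - 56*z - 46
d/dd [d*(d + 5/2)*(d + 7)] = 3*d^2 + 19*d + 35/2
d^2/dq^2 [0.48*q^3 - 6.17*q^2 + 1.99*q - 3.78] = 2.88*q - 12.34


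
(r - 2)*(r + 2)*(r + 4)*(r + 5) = r^4 + 9*r^3 + 16*r^2 - 36*r - 80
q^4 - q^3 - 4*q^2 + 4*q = q*(q - 2)*(q - 1)*(q + 2)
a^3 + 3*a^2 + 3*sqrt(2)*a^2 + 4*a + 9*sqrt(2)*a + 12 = (a + 3)*(a + sqrt(2))*(a + 2*sqrt(2))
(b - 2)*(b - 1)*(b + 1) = b^3 - 2*b^2 - b + 2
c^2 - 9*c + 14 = (c - 7)*(c - 2)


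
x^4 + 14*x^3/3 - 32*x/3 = x*(x - 4/3)*(x + 2)*(x + 4)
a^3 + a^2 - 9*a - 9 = (a - 3)*(a + 1)*(a + 3)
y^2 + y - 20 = (y - 4)*(y + 5)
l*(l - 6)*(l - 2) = l^3 - 8*l^2 + 12*l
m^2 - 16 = (m - 4)*(m + 4)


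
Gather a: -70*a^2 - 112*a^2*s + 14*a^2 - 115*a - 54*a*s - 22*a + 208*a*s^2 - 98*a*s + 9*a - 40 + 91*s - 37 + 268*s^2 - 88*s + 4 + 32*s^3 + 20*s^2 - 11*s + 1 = a^2*(-112*s - 56) + a*(208*s^2 - 152*s - 128) + 32*s^3 + 288*s^2 - 8*s - 72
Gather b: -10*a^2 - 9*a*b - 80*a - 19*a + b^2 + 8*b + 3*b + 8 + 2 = -10*a^2 - 99*a + b^2 + b*(11 - 9*a) + 10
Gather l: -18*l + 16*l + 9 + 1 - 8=2 - 2*l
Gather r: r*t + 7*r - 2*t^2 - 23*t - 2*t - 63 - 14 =r*(t + 7) - 2*t^2 - 25*t - 77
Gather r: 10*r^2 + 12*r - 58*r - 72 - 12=10*r^2 - 46*r - 84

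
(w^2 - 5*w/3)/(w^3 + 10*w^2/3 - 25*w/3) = 1/(w + 5)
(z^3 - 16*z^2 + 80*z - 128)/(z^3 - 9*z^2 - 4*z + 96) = (z - 4)/(z + 3)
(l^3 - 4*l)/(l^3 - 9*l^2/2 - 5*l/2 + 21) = 2*l*(l - 2)/(2*l^2 - 13*l + 21)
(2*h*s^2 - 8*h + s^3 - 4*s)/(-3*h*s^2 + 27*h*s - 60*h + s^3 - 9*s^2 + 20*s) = (-2*h*s^2 + 8*h - s^3 + 4*s)/(3*h*s^2 - 27*h*s + 60*h - s^3 + 9*s^2 - 20*s)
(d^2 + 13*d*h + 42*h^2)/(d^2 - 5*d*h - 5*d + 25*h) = (d^2 + 13*d*h + 42*h^2)/(d^2 - 5*d*h - 5*d + 25*h)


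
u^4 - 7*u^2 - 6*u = u*(u - 3)*(u + 1)*(u + 2)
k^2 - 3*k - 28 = (k - 7)*(k + 4)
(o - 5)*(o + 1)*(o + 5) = o^3 + o^2 - 25*o - 25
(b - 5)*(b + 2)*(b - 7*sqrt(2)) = b^3 - 7*sqrt(2)*b^2 - 3*b^2 - 10*b + 21*sqrt(2)*b + 70*sqrt(2)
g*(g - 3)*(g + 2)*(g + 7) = g^4 + 6*g^3 - 13*g^2 - 42*g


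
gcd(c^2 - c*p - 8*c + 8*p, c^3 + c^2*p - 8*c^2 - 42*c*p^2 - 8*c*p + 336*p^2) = c - 8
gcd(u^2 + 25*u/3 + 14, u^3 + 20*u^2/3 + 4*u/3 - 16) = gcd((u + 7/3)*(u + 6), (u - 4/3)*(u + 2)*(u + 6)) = u + 6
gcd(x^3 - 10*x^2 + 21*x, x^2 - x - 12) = 1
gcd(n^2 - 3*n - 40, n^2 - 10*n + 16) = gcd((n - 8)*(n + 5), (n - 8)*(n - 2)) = n - 8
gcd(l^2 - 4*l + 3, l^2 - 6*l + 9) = l - 3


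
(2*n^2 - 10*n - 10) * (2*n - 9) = 4*n^3 - 38*n^2 + 70*n + 90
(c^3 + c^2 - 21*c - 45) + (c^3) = 2*c^3 + c^2 - 21*c - 45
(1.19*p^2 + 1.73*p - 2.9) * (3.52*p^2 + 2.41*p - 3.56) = 4.1888*p^4 + 8.9575*p^3 - 10.2751*p^2 - 13.1478*p + 10.324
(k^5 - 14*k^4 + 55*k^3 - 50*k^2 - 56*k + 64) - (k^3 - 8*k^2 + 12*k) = k^5 - 14*k^4 + 54*k^3 - 42*k^2 - 68*k + 64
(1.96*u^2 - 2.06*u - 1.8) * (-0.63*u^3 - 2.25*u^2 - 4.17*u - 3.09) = -1.2348*u^5 - 3.1122*u^4 - 2.4042*u^3 + 6.5838*u^2 + 13.8714*u + 5.562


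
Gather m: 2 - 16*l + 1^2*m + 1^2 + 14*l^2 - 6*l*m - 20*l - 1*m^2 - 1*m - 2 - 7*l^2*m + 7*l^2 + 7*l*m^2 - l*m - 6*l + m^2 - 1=21*l^2 + 7*l*m^2 - 42*l + m*(-7*l^2 - 7*l)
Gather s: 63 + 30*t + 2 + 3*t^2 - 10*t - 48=3*t^2 + 20*t + 17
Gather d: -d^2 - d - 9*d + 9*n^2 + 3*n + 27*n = -d^2 - 10*d + 9*n^2 + 30*n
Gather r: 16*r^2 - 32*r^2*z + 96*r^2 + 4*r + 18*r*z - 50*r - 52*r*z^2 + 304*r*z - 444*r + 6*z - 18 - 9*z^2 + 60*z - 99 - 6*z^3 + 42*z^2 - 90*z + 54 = r^2*(112 - 32*z) + r*(-52*z^2 + 322*z - 490) - 6*z^3 + 33*z^2 - 24*z - 63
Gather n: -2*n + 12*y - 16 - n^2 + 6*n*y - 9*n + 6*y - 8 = -n^2 + n*(6*y - 11) + 18*y - 24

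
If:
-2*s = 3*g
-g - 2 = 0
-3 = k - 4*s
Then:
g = -2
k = 9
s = 3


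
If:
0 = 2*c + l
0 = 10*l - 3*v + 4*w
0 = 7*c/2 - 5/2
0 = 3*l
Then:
No Solution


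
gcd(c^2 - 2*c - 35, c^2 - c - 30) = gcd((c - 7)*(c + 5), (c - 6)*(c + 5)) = c + 5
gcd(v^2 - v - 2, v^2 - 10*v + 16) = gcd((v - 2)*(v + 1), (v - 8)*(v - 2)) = v - 2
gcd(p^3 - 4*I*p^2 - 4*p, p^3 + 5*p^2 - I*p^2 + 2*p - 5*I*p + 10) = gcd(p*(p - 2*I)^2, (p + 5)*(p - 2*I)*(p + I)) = p - 2*I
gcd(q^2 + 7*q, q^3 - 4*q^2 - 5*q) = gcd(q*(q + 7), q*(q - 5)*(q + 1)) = q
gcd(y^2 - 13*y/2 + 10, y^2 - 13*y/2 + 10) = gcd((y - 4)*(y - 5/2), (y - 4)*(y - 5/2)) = y^2 - 13*y/2 + 10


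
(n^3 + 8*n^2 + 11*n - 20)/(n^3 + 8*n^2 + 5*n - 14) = (n^2 + 9*n + 20)/(n^2 + 9*n + 14)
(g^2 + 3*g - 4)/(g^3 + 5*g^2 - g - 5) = (g + 4)/(g^2 + 6*g + 5)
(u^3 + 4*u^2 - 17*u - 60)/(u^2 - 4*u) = u + 8 + 15/u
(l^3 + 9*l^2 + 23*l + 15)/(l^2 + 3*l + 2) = (l^2 + 8*l + 15)/(l + 2)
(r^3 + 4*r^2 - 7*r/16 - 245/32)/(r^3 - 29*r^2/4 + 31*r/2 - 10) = (8*r^2 + 42*r + 49)/(8*(r^2 - 6*r + 8))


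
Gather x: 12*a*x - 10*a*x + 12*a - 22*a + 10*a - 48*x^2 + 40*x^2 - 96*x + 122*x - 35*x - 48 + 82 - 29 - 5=-8*x^2 + x*(2*a - 9)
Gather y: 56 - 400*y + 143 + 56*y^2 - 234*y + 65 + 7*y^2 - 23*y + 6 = 63*y^2 - 657*y + 270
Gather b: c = c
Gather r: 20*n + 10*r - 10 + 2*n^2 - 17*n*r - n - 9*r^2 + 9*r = 2*n^2 + 19*n - 9*r^2 + r*(19 - 17*n) - 10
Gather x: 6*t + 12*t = 18*t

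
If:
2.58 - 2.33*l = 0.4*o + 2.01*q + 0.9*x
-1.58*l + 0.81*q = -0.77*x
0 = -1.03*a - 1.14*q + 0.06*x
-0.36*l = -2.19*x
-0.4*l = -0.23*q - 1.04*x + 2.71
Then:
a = -29.16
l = 14.76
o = -218.00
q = 26.48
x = 2.43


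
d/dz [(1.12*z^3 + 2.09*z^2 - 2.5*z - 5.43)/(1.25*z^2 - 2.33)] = (1.4*z^4 - 4.7038*z^2 + 3.8356*z + 5.825)/(1.5625*z^4 - 5.825*z^2 + 5.4289)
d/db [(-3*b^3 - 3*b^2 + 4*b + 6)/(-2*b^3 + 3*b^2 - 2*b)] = (-15*b^4 + 28*b^3 + 30*b^2 - 36*b + 12)/(b^2*(4*b^4 - 12*b^3 + 17*b^2 - 12*b + 4))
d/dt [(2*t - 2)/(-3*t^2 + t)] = 2*(3*t^2 - 6*t + 1)/(t^2*(9*t^2 - 6*t + 1))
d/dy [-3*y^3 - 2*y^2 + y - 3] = -9*y^2 - 4*y + 1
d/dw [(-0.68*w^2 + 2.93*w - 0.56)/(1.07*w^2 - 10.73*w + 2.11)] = (4.1613*w^2 - 1.6712*w + 0.173499999999999)/(1.1449*w^4 - 22.9622*w^3 + 119.6483*w^2 - 45.2806*w + 4.4521)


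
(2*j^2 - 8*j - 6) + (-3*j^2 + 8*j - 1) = -j^2 - 7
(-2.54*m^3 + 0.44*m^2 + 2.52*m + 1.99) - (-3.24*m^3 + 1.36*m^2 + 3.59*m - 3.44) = 0.7*m^3 - 0.92*m^2 - 1.07*m + 5.43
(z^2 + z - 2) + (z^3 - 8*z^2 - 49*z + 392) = z^3 - 7*z^2 - 48*z + 390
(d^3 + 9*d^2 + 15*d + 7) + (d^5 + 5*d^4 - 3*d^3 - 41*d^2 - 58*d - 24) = d^5 + 5*d^4 - 2*d^3 - 32*d^2 - 43*d - 17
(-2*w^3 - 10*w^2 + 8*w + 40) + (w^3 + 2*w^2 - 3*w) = -w^3 - 8*w^2 + 5*w + 40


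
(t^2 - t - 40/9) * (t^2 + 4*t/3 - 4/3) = t^4 + t^3/3 - 64*t^2/9 - 124*t/27 + 160/27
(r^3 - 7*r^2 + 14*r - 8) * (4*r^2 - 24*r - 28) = 4*r^5 - 52*r^4 + 196*r^3 - 172*r^2 - 200*r + 224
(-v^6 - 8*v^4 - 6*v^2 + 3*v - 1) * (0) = 0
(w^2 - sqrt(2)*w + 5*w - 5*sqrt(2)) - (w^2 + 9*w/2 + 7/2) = -sqrt(2)*w + w/2 - 5*sqrt(2) - 7/2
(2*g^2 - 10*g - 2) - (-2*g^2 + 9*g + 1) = 4*g^2 - 19*g - 3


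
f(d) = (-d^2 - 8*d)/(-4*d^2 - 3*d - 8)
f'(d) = (-2*d - 8)/(-4*d^2 - 3*d - 8) + (8*d + 3)*(-d^2 - 8*d)/(-4*d^2 - 3*d - 8)^2 = (-29*d^2 + 16*d + 64)/(16*d^4 + 24*d^3 + 73*d^2 + 48*d + 64)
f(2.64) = 0.64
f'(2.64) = -0.05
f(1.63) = 0.67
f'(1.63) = 0.02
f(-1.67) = -0.75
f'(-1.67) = -0.22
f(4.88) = 0.53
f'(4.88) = -0.04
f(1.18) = 0.63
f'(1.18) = 0.15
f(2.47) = 0.65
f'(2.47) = -0.05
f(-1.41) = -0.79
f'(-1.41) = -0.12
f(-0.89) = -0.74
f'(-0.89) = 0.37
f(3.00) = 0.62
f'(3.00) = -0.05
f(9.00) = 0.43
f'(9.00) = -0.02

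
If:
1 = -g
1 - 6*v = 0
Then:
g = -1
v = 1/6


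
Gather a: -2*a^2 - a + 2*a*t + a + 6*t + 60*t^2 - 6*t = -2*a^2 + 2*a*t + 60*t^2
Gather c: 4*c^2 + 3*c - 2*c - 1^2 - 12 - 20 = 4*c^2 + c - 33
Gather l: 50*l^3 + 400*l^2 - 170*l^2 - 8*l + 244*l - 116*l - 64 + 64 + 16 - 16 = 50*l^3 + 230*l^2 + 120*l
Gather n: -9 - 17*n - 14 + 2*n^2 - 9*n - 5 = 2*n^2 - 26*n - 28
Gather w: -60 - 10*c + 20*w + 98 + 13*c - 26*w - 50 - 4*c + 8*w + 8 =-c + 2*w - 4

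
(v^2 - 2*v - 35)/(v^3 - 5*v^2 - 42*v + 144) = (v^2 - 2*v - 35)/(v^3 - 5*v^2 - 42*v + 144)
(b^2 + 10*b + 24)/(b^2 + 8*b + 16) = (b + 6)/(b + 4)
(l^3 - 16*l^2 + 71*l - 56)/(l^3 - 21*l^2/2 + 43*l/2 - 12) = 2*(l - 7)/(2*l - 3)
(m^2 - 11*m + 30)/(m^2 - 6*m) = (m - 5)/m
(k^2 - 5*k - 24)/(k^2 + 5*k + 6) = (k - 8)/(k + 2)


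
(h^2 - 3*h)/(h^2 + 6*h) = (h - 3)/(h + 6)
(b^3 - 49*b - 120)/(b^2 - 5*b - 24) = b + 5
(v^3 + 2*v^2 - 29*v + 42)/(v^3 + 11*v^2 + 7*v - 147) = (v - 2)/(v + 7)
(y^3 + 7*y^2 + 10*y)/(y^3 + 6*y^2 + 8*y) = (y + 5)/(y + 4)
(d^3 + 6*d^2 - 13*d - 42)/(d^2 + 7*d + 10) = (d^2 + 4*d - 21)/(d + 5)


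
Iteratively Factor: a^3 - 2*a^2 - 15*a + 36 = (a - 3)*(a^2 + a - 12) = (a - 3)*(a + 4)*(a - 3)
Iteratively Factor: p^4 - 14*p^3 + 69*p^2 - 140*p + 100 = (p - 5)*(p^3 - 9*p^2 + 24*p - 20) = (p - 5)^2*(p^2 - 4*p + 4) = (p - 5)^2*(p - 2)*(p - 2)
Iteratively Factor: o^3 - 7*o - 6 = (o - 3)*(o^2 + 3*o + 2) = (o - 3)*(o + 2)*(o + 1)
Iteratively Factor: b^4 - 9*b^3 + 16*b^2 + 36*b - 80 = (b + 2)*(b^3 - 11*b^2 + 38*b - 40) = (b - 4)*(b + 2)*(b^2 - 7*b + 10) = (b - 5)*(b - 4)*(b + 2)*(b - 2)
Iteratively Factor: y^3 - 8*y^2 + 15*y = (y)*(y^2 - 8*y + 15) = y*(y - 5)*(y - 3)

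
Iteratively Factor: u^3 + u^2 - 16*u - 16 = (u + 1)*(u^2 - 16) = (u - 4)*(u + 1)*(u + 4)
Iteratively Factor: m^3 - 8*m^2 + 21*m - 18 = (m - 3)*(m^2 - 5*m + 6) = (m - 3)^2*(m - 2)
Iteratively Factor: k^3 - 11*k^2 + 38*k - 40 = (k - 4)*(k^2 - 7*k + 10) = (k - 5)*(k - 4)*(k - 2)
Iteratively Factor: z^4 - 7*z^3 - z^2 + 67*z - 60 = (z - 1)*(z^3 - 6*z^2 - 7*z + 60) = (z - 4)*(z - 1)*(z^2 - 2*z - 15) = (z - 5)*(z - 4)*(z - 1)*(z + 3)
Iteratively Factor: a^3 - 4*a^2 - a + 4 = (a - 4)*(a^2 - 1) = (a - 4)*(a - 1)*(a + 1)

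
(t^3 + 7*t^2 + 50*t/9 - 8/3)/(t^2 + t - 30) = (t^2 + t - 4/9)/(t - 5)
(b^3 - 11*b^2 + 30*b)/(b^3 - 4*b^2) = (b^2 - 11*b + 30)/(b*(b - 4))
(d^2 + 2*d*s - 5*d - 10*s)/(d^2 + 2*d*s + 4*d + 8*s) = (d - 5)/(d + 4)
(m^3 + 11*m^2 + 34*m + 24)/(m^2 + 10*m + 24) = m + 1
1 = 1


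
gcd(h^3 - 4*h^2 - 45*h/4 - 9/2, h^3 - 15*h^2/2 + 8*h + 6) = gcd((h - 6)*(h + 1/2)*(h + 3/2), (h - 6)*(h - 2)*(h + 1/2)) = h^2 - 11*h/2 - 3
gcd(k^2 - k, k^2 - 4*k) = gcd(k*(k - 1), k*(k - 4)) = k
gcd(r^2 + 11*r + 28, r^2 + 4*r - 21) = r + 7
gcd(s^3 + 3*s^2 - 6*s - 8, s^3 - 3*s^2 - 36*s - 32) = s^2 + 5*s + 4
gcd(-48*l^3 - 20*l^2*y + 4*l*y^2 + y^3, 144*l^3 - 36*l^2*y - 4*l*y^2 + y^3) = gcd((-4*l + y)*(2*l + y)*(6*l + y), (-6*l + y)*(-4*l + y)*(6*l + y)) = -24*l^2 + 2*l*y + y^2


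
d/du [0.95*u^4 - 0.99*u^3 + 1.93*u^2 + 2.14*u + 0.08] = 3.8*u^3 - 2.97*u^2 + 3.86*u + 2.14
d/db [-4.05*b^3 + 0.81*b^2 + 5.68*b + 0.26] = -12.15*b^2 + 1.62*b + 5.68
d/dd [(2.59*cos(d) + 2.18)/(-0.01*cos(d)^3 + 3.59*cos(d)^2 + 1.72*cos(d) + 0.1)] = (-0.0518*cos(d)^3 + 9.2327*cos(d)^2 + 15.6524*cos(d) + 3.4906)*sin(d)/(0.0001*cos(d)^6 - 0.0718*cos(d)^5 + 12.8537*cos(d)^4 + 12.3476*cos(d)^3 + 3.6764*cos(d)^2 + 0.344*cos(d) + 0.01)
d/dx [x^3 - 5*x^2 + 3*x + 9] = 3*x^2 - 10*x + 3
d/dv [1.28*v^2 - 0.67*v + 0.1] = 2.56*v - 0.67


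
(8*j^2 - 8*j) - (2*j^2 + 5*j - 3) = 6*j^2 - 13*j + 3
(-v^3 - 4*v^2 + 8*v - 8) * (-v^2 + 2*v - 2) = v^5 + 2*v^4 - 14*v^3 + 32*v^2 - 32*v + 16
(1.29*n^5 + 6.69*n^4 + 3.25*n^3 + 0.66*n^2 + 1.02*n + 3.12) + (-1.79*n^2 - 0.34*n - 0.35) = 1.29*n^5 + 6.69*n^4 + 3.25*n^3 - 1.13*n^2 + 0.68*n + 2.77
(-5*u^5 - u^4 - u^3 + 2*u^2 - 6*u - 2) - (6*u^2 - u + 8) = -5*u^5 - u^4 - u^3 - 4*u^2 - 5*u - 10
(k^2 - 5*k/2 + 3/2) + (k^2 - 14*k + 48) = 2*k^2 - 33*k/2 + 99/2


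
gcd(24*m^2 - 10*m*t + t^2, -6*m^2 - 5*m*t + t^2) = -6*m + t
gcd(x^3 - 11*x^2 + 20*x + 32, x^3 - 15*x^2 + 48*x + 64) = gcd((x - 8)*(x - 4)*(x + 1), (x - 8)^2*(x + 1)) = x^2 - 7*x - 8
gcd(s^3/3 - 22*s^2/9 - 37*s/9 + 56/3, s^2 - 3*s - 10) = 1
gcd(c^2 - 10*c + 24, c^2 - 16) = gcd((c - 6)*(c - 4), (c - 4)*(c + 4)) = c - 4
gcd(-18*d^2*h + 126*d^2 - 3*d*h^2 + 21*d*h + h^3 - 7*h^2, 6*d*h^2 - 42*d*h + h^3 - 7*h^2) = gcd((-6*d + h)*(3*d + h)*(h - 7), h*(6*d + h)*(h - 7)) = h - 7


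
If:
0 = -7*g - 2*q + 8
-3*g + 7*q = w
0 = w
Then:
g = 56/55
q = 24/55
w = 0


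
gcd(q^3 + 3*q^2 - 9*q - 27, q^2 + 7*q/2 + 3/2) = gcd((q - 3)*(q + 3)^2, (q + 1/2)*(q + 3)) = q + 3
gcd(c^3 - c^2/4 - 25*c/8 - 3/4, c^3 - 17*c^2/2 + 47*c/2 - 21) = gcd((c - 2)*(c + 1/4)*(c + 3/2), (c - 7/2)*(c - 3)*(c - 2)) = c - 2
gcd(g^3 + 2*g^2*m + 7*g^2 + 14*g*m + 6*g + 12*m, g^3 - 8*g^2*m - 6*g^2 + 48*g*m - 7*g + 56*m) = g + 1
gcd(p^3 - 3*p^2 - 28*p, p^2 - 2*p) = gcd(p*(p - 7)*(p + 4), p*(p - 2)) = p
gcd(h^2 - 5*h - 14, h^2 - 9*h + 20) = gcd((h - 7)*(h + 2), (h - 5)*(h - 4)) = 1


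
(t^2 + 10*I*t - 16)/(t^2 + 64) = (t + 2*I)/(t - 8*I)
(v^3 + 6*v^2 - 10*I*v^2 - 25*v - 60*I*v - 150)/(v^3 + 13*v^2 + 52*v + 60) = (v^2 - 10*I*v - 25)/(v^2 + 7*v + 10)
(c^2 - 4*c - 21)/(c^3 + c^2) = (c^2 - 4*c - 21)/(c^2*(c + 1))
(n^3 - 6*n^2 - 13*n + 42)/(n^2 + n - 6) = n - 7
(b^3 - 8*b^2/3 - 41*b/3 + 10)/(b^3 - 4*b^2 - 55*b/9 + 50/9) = 3*(b + 3)/(3*b + 5)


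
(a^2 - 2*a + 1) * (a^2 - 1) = a^4 - 2*a^3 + 2*a - 1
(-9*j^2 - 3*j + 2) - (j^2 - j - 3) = -10*j^2 - 2*j + 5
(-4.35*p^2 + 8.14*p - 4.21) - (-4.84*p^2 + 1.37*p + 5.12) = 0.49*p^2 + 6.77*p - 9.33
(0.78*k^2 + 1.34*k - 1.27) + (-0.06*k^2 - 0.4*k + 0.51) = 0.72*k^2 + 0.94*k - 0.76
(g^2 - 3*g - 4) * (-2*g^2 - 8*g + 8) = -2*g^4 - 2*g^3 + 40*g^2 + 8*g - 32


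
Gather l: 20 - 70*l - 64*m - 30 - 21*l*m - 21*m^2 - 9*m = l*(-21*m - 70) - 21*m^2 - 73*m - 10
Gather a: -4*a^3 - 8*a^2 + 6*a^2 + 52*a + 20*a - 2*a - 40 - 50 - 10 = -4*a^3 - 2*a^2 + 70*a - 100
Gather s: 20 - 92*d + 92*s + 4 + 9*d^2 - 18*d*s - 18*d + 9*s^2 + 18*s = 9*d^2 - 110*d + 9*s^2 + s*(110 - 18*d) + 24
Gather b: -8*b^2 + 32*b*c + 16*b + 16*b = -8*b^2 + b*(32*c + 32)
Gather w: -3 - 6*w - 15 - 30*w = -36*w - 18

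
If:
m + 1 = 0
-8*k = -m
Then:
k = -1/8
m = -1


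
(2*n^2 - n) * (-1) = -2*n^2 + n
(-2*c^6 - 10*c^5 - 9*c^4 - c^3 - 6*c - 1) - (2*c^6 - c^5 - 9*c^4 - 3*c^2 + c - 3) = -4*c^6 - 9*c^5 - c^3 + 3*c^2 - 7*c + 2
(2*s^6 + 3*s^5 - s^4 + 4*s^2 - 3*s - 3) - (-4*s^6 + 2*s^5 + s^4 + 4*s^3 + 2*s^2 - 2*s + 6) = 6*s^6 + s^5 - 2*s^4 - 4*s^3 + 2*s^2 - s - 9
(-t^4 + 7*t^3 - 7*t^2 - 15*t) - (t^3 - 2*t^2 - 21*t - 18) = -t^4 + 6*t^3 - 5*t^2 + 6*t + 18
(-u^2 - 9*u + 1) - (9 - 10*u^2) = 9*u^2 - 9*u - 8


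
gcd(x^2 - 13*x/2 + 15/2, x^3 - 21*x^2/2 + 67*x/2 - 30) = x^2 - 13*x/2 + 15/2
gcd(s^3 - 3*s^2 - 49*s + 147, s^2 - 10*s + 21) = s^2 - 10*s + 21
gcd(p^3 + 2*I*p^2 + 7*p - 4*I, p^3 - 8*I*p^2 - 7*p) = p - I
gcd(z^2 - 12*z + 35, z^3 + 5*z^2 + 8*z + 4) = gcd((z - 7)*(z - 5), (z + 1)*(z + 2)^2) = 1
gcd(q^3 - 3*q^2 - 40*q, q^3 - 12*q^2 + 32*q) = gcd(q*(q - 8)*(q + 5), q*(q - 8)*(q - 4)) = q^2 - 8*q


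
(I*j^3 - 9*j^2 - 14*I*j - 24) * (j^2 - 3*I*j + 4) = I*j^5 - 6*j^4 + 17*I*j^3 - 102*j^2 + 16*I*j - 96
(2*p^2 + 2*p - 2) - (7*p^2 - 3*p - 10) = -5*p^2 + 5*p + 8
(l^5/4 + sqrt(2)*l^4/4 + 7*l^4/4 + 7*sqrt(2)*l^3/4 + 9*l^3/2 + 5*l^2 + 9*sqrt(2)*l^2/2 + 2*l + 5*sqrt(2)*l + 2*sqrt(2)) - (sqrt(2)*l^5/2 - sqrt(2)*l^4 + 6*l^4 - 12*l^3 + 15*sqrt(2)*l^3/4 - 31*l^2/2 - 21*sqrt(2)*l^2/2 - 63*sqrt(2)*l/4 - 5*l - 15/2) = -sqrt(2)*l^5/2 + l^5/4 - 17*l^4/4 + 5*sqrt(2)*l^4/4 - 2*sqrt(2)*l^3 + 33*l^3/2 + 41*l^2/2 + 15*sqrt(2)*l^2 + 7*l + 83*sqrt(2)*l/4 + 2*sqrt(2) + 15/2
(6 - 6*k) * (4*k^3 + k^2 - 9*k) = -24*k^4 + 18*k^3 + 60*k^2 - 54*k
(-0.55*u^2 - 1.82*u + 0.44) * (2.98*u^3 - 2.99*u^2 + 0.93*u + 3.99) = -1.639*u^5 - 3.7791*u^4 + 6.2415*u^3 - 5.2027*u^2 - 6.8526*u + 1.7556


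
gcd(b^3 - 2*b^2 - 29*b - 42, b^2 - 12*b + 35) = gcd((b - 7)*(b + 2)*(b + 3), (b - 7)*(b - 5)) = b - 7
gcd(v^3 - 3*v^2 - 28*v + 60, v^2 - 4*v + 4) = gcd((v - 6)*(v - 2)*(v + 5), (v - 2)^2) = v - 2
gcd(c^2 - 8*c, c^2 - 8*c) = c^2 - 8*c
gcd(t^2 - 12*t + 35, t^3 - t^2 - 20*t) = t - 5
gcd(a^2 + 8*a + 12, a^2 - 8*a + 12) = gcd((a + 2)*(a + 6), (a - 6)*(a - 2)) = 1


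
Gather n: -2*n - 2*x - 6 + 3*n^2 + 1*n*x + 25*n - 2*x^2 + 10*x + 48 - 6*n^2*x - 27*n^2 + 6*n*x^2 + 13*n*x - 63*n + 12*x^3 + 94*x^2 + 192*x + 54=n^2*(-6*x - 24) + n*(6*x^2 + 14*x - 40) + 12*x^3 + 92*x^2 + 200*x + 96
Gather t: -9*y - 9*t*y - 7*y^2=-9*t*y - 7*y^2 - 9*y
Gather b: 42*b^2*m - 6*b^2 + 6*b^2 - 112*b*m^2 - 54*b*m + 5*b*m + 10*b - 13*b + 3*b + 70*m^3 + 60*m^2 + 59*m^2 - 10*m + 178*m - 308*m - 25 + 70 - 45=42*b^2*m + b*(-112*m^2 - 49*m) + 70*m^3 + 119*m^2 - 140*m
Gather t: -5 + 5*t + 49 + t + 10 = 6*t + 54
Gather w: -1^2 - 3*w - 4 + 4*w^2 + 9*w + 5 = 4*w^2 + 6*w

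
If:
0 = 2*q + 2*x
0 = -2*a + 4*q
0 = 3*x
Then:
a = 0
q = 0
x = 0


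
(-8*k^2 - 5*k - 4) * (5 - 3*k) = 24*k^3 - 25*k^2 - 13*k - 20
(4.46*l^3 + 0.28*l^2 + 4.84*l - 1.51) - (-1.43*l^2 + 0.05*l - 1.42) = 4.46*l^3 + 1.71*l^2 + 4.79*l - 0.0900000000000001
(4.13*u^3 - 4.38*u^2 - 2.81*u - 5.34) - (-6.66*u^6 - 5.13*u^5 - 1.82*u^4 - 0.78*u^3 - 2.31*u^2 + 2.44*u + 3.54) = 6.66*u^6 + 5.13*u^5 + 1.82*u^4 + 4.91*u^3 - 2.07*u^2 - 5.25*u - 8.88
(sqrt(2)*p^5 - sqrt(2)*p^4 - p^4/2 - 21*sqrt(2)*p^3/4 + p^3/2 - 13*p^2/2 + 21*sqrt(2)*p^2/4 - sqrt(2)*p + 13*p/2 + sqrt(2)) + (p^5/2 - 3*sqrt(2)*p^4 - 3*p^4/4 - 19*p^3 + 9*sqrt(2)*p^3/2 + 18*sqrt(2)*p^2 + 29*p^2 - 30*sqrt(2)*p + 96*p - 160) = p^5/2 + sqrt(2)*p^5 - 4*sqrt(2)*p^4 - 5*p^4/4 - 37*p^3/2 - 3*sqrt(2)*p^3/4 + 45*p^2/2 + 93*sqrt(2)*p^2/4 - 31*sqrt(2)*p + 205*p/2 - 160 + sqrt(2)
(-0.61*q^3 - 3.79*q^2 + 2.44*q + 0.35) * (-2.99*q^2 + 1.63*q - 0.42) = 1.8239*q^5 + 10.3378*q^4 - 13.2171*q^3 + 4.5225*q^2 - 0.4543*q - 0.147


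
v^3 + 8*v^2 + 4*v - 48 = (v - 2)*(v + 4)*(v + 6)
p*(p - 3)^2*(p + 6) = p^4 - 27*p^2 + 54*p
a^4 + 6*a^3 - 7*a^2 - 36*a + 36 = (a - 2)*(a - 1)*(a + 3)*(a + 6)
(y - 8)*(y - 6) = y^2 - 14*y + 48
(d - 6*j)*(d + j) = d^2 - 5*d*j - 6*j^2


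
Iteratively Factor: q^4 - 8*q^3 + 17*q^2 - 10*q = (q - 2)*(q^3 - 6*q^2 + 5*q) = (q - 2)*(q - 1)*(q^2 - 5*q) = q*(q - 2)*(q - 1)*(q - 5)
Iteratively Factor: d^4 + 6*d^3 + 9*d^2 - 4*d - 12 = (d - 1)*(d^3 + 7*d^2 + 16*d + 12) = (d - 1)*(d + 2)*(d^2 + 5*d + 6) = (d - 1)*(d + 2)^2*(d + 3)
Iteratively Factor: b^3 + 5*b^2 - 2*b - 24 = (b - 2)*(b^2 + 7*b + 12) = (b - 2)*(b + 3)*(b + 4)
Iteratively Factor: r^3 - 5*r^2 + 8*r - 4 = (r - 2)*(r^2 - 3*r + 2) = (r - 2)*(r - 1)*(r - 2)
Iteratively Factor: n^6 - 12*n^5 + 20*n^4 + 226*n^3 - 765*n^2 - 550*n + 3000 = (n + 2)*(n^5 - 14*n^4 + 48*n^3 + 130*n^2 - 1025*n + 1500) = (n - 5)*(n + 2)*(n^4 - 9*n^3 + 3*n^2 + 145*n - 300) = (n - 5)^2*(n + 2)*(n^3 - 4*n^2 - 17*n + 60) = (n - 5)^2*(n - 3)*(n + 2)*(n^2 - n - 20) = (n - 5)^3*(n - 3)*(n + 2)*(n + 4)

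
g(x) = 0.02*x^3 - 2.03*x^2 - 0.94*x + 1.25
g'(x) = 0.06*x^2 - 4.06*x - 0.94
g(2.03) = -8.86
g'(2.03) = -8.93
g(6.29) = -80.00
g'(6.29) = -24.10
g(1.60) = -5.37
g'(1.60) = -7.28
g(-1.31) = -1.05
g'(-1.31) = 4.48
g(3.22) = -22.16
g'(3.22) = -13.39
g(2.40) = -12.42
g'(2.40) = -10.34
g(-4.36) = -34.90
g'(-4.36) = 17.90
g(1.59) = -5.30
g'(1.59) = -7.24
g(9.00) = -157.06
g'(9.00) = -32.62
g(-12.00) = -314.35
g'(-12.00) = 56.42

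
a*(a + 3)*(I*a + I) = I*a^3 + 4*I*a^2 + 3*I*a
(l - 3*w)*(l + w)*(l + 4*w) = l^3 + 2*l^2*w - 11*l*w^2 - 12*w^3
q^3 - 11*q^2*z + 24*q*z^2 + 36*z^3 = (q - 6*z)^2*(q + z)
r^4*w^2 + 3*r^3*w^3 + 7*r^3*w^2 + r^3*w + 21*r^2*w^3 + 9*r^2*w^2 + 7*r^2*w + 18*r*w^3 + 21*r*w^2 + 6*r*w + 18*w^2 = (r + 6)*(r + 3*w)*(r*w + 1)*(r*w + w)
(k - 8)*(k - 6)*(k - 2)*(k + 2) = k^4 - 14*k^3 + 44*k^2 + 56*k - 192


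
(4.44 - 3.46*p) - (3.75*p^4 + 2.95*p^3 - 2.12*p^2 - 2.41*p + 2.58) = -3.75*p^4 - 2.95*p^3 + 2.12*p^2 - 1.05*p + 1.86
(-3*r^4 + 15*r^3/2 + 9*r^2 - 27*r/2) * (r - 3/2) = -3*r^5 + 12*r^4 - 9*r^3/4 - 27*r^2 + 81*r/4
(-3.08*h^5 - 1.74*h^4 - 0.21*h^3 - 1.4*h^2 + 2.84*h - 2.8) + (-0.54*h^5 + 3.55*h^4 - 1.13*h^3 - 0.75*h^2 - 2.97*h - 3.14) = -3.62*h^5 + 1.81*h^4 - 1.34*h^3 - 2.15*h^2 - 0.13*h - 5.94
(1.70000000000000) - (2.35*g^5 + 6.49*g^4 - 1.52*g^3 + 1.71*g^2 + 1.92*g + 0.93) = -2.35*g^5 - 6.49*g^4 + 1.52*g^3 - 1.71*g^2 - 1.92*g + 0.77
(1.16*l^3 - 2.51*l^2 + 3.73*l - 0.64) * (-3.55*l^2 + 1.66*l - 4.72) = -4.118*l^5 + 10.8361*l^4 - 22.8833*l^3 + 20.311*l^2 - 18.668*l + 3.0208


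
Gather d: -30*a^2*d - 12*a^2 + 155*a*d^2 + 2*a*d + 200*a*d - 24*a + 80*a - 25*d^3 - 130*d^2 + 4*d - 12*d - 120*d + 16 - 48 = -12*a^2 + 56*a - 25*d^3 + d^2*(155*a - 130) + d*(-30*a^2 + 202*a - 128) - 32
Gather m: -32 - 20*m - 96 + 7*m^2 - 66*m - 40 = 7*m^2 - 86*m - 168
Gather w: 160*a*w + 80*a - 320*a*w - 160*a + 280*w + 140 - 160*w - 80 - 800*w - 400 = -80*a + w*(-160*a - 680) - 340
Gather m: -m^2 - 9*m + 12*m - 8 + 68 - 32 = -m^2 + 3*m + 28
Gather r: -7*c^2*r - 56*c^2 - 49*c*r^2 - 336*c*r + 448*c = -56*c^2 - 49*c*r^2 + 448*c + r*(-7*c^2 - 336*c)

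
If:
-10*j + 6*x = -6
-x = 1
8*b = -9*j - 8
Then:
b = -1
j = 0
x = -1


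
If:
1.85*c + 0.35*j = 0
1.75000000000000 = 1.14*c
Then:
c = 1.54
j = -8.11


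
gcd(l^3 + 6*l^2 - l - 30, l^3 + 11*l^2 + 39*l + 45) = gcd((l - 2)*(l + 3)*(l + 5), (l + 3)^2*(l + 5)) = l^2 + 8*l + 15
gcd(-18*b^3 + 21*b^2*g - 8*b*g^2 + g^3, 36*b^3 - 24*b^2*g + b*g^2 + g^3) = 6*b^2 - 5*b*g + g^2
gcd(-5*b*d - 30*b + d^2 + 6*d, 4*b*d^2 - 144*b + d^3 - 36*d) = d + 6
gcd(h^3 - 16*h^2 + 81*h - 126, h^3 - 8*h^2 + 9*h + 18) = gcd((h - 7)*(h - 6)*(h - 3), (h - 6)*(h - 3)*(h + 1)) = h^2 - 9*h + 18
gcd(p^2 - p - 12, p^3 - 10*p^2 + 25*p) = 1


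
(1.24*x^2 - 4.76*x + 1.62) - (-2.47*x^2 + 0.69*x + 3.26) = 3.71*x^2 - 5.45*x - 1.64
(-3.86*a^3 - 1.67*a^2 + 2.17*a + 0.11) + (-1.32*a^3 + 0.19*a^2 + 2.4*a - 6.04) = -5.18*a^3 - 1.48*a^2 + 4.57*a - 5.93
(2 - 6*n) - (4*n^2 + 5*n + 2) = -4*n^2 - 11*n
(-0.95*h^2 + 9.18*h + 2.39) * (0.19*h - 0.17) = -0.1805*h^3 + 1.9057*h^2 - 1.1065*h - 0.4063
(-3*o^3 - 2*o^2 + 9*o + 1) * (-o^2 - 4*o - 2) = 3*o^5 + 14*o^4 + 5*o^3 - 33*o^2 - 22*o - 2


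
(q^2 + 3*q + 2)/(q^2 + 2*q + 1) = (q + 2)/(q + 1)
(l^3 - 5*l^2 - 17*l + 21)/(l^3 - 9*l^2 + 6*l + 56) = (l^2 + 2*l - 3)/(l^2 - 2*l - 8)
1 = 1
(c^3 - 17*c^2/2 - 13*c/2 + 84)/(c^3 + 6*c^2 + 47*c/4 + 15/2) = 2*(2*c^3 - 17*c^2 - 13*c + 168)/(4*c^3 + 24*c^2 + 47*c + 30)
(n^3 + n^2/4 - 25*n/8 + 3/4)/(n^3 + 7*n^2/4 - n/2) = (n - 3/2)/n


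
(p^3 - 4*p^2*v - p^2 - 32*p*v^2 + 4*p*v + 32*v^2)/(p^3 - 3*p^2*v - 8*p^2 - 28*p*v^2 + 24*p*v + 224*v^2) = (p^2 - 8*p*v - p + 8*v)/(p^2 - 7*p*v - 8*p + 56*v)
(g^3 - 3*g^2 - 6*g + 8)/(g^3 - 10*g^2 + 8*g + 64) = (g - 1)/(g - 8)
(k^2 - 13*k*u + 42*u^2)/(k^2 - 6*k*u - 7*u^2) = (k - 6*u)/(k + u)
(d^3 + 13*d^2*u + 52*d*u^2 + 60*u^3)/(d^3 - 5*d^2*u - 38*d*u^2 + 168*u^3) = (d^2 + 7*d*u + 10*u^2)/(d^2 - 11*d*u + 28*u^2)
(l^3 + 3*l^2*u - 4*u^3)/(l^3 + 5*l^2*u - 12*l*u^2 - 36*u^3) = (-l^2 - l*u + 2*u^2)/(-l^2 - 3*l*u + 18*u^2)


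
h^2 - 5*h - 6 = (h - 6)*(h + 1)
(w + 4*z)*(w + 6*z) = w^2 + 10*w*z + 24*z^2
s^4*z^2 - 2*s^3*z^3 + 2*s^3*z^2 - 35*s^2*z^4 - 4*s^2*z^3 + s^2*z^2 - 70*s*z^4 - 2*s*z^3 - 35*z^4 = (s - 7*z)*(s + 5*z)*(s*z + z)^2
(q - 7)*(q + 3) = q^2 - 4*q - 21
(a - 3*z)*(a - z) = a^2 - 4*a*z + 3*z^2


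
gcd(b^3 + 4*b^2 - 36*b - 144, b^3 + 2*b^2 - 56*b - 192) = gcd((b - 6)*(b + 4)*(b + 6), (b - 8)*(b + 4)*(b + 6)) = b^2 + 10*b + 24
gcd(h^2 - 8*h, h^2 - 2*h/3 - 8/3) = 1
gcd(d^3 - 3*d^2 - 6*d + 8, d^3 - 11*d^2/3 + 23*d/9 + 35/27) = 1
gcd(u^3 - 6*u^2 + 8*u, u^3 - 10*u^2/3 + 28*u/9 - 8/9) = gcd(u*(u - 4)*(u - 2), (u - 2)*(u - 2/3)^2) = u - 2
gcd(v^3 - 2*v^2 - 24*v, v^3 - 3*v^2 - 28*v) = v^2 + 4*v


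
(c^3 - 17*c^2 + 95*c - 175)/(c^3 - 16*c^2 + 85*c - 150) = (c - 7)/(c - 6)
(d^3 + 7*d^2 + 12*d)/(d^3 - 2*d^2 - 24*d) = (d + 3)/(d - 6)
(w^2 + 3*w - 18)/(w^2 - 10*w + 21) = (w + 6)/(w - 7)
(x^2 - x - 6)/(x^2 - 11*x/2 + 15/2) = 2*(x + 2)/(2*x - 5)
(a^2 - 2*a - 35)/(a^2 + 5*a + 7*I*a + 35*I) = (a - 7)/(a + 7*I)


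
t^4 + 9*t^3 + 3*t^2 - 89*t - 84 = (t - 3)*(t + 1)*(t + 4)*(t + 7)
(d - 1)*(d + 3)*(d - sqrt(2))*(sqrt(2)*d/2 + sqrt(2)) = sqrt(2)*d^4/2 - d^3 + 2*sqrt(2)*d^3 - 4*d^2 + sqrt(2)*d^2/2 - 3*sqrt(2)*d - d + 6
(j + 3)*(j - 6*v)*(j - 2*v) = j^3 - 8*j^2*v + 3*j^2 + 12*j*v^2 - 24*j*v + 36*v^2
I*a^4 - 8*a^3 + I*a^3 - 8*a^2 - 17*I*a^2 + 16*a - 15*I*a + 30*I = (a + 2)*(a + 3*I)*(a + 5*I)*(I*a - I)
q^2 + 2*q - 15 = (q - 3)*(q + 5)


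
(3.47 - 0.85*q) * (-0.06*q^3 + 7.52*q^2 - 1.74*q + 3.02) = 0.051*q^4 - 6.6002*q^3 + 27.5734*q^2 - 8.6048*q + 10.4794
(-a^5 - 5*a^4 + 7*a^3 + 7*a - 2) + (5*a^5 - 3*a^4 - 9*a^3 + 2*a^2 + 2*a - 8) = 4*a^5 - 8*a^4 - 2*a^3 + 2*a^2 + 9*a - 10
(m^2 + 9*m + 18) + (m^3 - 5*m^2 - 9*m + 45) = m^3 - 4*m^2 + 63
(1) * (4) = 4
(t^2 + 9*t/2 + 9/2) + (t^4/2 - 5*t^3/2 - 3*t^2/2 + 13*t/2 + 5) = t^4/2 - 5*t^3/2 - t^2/2 + 11*t + 19/2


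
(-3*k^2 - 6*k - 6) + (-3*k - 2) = -3*k^2 - 9*k - 8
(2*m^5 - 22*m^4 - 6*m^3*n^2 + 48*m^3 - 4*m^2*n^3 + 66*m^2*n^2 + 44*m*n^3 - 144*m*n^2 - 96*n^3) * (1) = 2*m^5 - 22*m^4 - 6*m^3*n^2 + 48*m^3 - 4*m^2*n^3 + 66*m^2*n^2 + 44*m*n^3 - 144*m*n^2 - 96*n^3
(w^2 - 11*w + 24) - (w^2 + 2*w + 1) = 23 - 13*w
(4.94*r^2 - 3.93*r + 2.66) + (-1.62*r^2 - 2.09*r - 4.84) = 3.32*r^2 - 6.02*r - 2.18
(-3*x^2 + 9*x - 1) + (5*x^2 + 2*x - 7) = 2*x^2 + 11*x - 8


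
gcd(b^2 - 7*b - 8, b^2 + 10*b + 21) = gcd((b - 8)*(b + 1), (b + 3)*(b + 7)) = 1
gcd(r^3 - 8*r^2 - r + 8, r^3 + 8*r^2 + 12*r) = 1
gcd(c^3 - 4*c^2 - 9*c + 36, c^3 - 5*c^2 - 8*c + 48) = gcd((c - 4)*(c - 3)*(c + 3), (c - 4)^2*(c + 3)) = c^2 - c - 12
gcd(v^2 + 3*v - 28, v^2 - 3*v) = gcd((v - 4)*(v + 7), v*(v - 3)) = 1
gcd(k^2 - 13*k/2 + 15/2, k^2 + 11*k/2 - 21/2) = k - 3/2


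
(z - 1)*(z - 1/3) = z^2 - 4*z/3 + 1/3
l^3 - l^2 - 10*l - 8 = (l - 4)*(l + 1)*(l + 2)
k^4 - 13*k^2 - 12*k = k*(k - 4)*(k + 1)*(k + 3)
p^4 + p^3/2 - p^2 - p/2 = p*(p - 1)*(p + 1/2)*(p + 1)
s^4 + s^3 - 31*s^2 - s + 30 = (s - 5)*(s - 1)*(s + 1)*(s + 6)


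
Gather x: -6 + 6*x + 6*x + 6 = 12*x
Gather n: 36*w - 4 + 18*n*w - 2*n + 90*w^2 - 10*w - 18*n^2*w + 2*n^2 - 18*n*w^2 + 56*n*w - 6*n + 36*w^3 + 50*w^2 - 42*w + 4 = n^2*(2 - 18*w) + n*(-18*w^2 + 74*w - 8) + 36*w^3 + 140*w^2 - 16*w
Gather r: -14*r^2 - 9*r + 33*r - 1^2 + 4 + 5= -14*r^2 + 24*r + 8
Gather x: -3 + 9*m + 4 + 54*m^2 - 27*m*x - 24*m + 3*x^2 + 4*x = 54*m^2 - 15*m + 3*x^2 + x*(4 - 27*m) + 1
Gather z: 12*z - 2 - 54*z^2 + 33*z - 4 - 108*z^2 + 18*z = -162*z^2 + 63*z - 6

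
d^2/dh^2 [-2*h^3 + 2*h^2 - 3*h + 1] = 4 - 12*h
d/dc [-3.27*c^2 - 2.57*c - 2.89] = -6.54*c - 2.57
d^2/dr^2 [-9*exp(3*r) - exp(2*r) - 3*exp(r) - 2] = (-81*exp(2*r) - 4*exp(r) - 3)*exp(r)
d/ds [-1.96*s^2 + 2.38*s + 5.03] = 2.38 - 3.92*s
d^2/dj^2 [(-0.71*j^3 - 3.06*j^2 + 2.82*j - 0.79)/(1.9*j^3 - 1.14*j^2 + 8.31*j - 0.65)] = (7.105427357601e-15*j^7 - 25.16892*j^6 + 128.34234*j^5 + 208.49232*j^4 - 262.234026*j^3 - 2.59241400000019*j^2 + 24.712446*j - 80.059098)/(6.859*j^9 - 12.3462*j^8 + 97.40502*j^7 - 116.517804*j^6 + 434.466198*j^5 - 300.283182*j^4 + 613.210701*j^3 - 136.104345*j^2 + 10.532925*j - 0.274625)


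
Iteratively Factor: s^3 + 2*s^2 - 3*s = (s)*(s^2 + 2*s - 3) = s*(s + 3)*(s - 1)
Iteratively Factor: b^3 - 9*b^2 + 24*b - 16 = (b - 1)*(b^2 - 8*b + 16) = (b - 4)*(b - 1)*(b - 4)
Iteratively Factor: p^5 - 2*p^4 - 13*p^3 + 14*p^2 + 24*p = (p + 3)*(p^4 - 5*p^3 + 2*p^2 + 8*p) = (p + 1)*(p + 3)*(p^3 - 6*p^2 + 8*p) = (p - 4)*(p + 1)*(p + 3)*(p^2 - 2*p) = (p - 4)*(p - 2)*(p + 1)*(p + 3)*(p)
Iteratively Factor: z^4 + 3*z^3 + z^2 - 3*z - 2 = (z - 1)*(z^3 + 4*z^2 + 5*z + 2) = (z - 1)*(z + 1)*(z^2 + 3*z + 2) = (z - 1)*(z + 1)*(z + 2)*(z + 1)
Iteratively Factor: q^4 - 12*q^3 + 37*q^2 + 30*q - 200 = (q - 5)*(q^3 - 7*q^2 + 2*q + 40) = (q - 5)*(q - 4)*(q^2 - 3*q - 10) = (q - 5)^2*(q - 4)*(q + 2)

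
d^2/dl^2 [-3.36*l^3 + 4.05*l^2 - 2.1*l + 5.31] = 8.1 - 20.16*l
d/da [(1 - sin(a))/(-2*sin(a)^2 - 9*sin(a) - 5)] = (4*sin(a) + cos(2*a) + 13)*cos(a)/(9*sin(a) - cos(2*a) + 6)^2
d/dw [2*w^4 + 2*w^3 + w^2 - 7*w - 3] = 8*w^3 + 6*w^2 + 2*w - 7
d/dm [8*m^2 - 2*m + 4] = 16*m - 2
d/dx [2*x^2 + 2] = 4*x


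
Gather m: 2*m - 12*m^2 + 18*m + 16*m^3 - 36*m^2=16*m^3 - 48*m^2 + 20*m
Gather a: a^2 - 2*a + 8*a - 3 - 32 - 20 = a^2 + 6*a - 55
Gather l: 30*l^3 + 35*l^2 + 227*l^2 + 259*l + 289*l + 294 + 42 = 30*l^3 + 262*l^2 + 548*l + 336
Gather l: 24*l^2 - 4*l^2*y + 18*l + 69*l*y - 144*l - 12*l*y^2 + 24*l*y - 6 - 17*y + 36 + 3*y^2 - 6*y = l^2*(24 - 4*y) + l*(-12*y^2 + 93*y - 126) + 3*y^2 - 23*y + 30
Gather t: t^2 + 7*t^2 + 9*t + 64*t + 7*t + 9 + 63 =8*t^2 + 80*t + 72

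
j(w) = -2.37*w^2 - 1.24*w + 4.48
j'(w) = -4.74*w - 1.24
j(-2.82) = -10.87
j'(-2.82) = 12.13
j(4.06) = -39.62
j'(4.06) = -20.48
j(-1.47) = 1.18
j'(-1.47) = 5.73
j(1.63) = -3.84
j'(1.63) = -8.97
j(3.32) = -25.76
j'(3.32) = -16.98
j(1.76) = -5.04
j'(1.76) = -9.58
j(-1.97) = -2.27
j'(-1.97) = 8.10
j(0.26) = 4.00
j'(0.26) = -2.47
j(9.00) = -198.65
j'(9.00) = -43.90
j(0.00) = 4.48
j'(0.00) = -1.24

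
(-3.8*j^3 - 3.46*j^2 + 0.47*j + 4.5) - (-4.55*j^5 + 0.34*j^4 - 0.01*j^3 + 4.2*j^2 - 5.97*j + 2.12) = 4.55*j^5 - 0.34*j^4 - 3.79*j^3 - 7.66*j^2 + 6.44*j + 2.38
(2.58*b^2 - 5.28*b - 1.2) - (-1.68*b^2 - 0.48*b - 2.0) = 4.26*b^2 - 4.8*b + 0.8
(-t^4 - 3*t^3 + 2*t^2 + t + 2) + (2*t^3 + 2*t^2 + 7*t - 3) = -t^4 - t^3 + 4*t^2 + 8*t - 1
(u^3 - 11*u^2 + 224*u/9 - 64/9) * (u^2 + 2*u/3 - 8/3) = u^5 - 31*u^4/3 + 134*u^3/9 + 1048*u^2/27 - 640*u/9 + 512/27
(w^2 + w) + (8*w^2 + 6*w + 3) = 9*w^2 + 7*w + 3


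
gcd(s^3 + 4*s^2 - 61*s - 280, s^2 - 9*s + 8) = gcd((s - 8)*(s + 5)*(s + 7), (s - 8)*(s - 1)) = s - 8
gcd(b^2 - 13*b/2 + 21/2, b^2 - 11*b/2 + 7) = b - 7/2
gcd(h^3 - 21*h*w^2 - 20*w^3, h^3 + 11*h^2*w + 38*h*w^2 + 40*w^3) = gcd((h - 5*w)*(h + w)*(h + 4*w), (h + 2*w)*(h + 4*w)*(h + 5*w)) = h + 4*w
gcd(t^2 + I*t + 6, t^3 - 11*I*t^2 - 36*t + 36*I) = t - 2*I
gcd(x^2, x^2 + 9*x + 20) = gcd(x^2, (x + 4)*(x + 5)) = 1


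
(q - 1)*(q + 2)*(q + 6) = q^3 + 7*q^2 + 4*q - 12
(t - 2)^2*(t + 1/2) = t^3 - 7*t^2/2 + 2*t + 2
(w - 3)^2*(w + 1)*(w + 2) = w^4 - 3*w^3 - 7*w^2 + 15*w + 18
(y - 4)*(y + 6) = y^2 + 2*y - 24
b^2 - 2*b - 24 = (b - 6)*(b + 4)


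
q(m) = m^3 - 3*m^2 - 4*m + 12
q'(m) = 3*m^2 - 6*m - 4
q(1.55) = 2.32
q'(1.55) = -6.09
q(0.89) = 6.77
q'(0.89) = -6.96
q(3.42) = 3.23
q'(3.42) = 10.57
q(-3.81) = -71.61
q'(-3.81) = 62.41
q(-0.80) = 12.77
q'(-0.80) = 2.72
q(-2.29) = -6.58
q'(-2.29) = 25.47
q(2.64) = -1.07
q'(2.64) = 1.07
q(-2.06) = -1.23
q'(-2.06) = 21.09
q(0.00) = 12.00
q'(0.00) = -4.00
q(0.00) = 12.00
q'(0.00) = -4.00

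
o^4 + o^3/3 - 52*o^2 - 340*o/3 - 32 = (o - 8)*(o + 1/3)*(o + 2)*(o + 6)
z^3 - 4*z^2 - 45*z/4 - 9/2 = (z - 6)*(z + 1/2)*(z + 3/2)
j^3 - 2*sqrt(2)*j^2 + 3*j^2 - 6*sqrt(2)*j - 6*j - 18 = (j + 3)*(j - 3*sqrt(2))*(j + sqrt(2))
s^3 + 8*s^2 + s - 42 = (s - 2)*(s + 3)*(s + 7)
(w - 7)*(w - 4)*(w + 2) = w^3 - 9*w^2 + 6*w + 56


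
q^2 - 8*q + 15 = (q - 5)*(q - 3)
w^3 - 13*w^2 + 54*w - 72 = (w - 6)*(w - 4)*(w - 3)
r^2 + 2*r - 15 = (r - 3)*(r + 5)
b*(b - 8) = b^2 - 8*b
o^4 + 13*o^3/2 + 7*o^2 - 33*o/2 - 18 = (o - 3/2)*(o + 1)*(o + 3)*(o + 4)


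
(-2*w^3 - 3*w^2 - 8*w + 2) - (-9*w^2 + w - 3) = -2*w^3 + 6*w^2 - 9*w + 5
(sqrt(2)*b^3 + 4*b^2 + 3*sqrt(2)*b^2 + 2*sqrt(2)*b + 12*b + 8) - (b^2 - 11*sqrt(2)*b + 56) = sqrt(2)*b^3 + 3*b^2 + 3*sqrt(2)*b^2 + 12*b + 13*sqrt(2)*b - 48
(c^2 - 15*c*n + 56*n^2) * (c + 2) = c^3 - 15*c^2*n + 2*c^2 + 56*c*n^2 - 30*c*n + 112*n^2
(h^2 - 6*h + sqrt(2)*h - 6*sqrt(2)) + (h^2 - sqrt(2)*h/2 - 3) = 2*h^2 - 6*h + sqrt(2)*h/2 - 6*sqrt(2) - 3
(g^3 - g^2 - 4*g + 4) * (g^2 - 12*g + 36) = g^5 - 13*g^4 + 44*g^3 + 16*g^2 - 192*g + 144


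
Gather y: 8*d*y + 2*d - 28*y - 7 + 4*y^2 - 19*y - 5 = 2*d + 4*y^2 + y*(8*d - 47) - 12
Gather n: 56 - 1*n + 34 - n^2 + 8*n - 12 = -n^2 + 7*n + 78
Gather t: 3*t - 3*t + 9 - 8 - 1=0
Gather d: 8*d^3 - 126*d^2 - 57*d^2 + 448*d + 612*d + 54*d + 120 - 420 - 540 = 8*d^3 - 183*d^2 + 1114*d - 840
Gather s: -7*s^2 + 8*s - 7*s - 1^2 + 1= -7*s^2 + s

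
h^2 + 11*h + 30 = (h + 5)*(h + 6)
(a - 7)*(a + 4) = a^2 - 3*a - 28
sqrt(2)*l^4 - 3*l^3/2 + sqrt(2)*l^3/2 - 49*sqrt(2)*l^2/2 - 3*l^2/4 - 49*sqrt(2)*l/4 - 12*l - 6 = (l + 1/2)*(l - 4*sqrt(2))*(l + 3*sqrt(2))*(sqrt(2)*l + 1/2)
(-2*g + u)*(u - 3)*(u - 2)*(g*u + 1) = -2*g^2*u^3 + 10*g^2*u^2 - 12*g^2*u + g*u^4 - 5*g*u^3 + 4*g*u^2 + 10*g*u - 12*g + u^3 - 5*u^2 + 6*u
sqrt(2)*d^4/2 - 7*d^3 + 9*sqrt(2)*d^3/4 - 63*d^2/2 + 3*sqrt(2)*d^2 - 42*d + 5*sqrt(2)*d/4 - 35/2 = (d + 1)*(d + 5/2)*(d - 7*sqrt(2))*(sqrt(2)*d/2 + sqrt(2)/2)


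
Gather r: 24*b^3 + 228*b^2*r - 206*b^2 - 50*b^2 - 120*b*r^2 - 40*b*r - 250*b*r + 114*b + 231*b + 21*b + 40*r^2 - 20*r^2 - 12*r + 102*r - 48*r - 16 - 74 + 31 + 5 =24*b^3 - 256*b^2 + 366*b + r^2*(20 - 120*b) + r*(228*b^2 - 290*b + 42) - 54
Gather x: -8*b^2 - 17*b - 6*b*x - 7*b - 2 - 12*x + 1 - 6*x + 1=-8*b^2 - 24*b + x*(-6*b - 18)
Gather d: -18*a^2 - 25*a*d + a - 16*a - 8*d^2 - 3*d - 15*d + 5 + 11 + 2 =-18*a^2 - 15*a - 8*d^2 + d*(-25*a - 18) + 18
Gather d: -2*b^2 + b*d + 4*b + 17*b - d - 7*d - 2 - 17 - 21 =-2*b^2 + 21*b + d*(b - 8) - 40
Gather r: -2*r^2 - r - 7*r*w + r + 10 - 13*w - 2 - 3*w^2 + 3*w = -2*r^2 - 7*r*w - 3*w^2 - 10*w + 8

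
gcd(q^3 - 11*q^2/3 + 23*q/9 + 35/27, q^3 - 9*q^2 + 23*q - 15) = 1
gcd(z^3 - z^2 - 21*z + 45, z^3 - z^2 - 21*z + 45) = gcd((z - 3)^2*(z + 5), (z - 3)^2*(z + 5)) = z^3 - z^2 - 21*z + 45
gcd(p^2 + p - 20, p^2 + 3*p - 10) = p + 5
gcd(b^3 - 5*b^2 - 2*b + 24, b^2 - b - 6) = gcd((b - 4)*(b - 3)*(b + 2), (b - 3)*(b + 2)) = b^2 - b - 6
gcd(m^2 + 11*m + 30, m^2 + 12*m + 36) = m + 6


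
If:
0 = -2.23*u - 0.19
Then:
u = -0.09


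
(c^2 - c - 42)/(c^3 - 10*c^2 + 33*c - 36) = (c^2 - c - 42)/(c^3 - 10*c^2 + 33*c - 36)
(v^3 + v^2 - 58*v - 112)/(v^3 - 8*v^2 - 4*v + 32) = (v + 7)/(v - 2)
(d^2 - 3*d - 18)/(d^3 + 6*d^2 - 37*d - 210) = (d + 3)/(d^2 + 12*d + 35)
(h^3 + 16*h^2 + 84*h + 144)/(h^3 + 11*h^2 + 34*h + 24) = (h + 6)/(h + 1)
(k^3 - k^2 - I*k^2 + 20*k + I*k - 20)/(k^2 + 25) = (k^2 + k*(-1 + 4*I) - 4*I)/(k + 5*I)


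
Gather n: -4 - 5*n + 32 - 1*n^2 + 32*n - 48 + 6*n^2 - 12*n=5*n^2 + 15*n - 20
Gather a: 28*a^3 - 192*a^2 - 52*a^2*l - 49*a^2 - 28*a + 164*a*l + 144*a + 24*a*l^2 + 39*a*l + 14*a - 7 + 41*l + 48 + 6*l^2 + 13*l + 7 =28*a^3 + a^2*(-52*l - 241) + a*(24*l^2 + 203*l + 130) + 6*l^2 + 54*l + 48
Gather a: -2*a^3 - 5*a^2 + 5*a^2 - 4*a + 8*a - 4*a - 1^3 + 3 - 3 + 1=-2*a^3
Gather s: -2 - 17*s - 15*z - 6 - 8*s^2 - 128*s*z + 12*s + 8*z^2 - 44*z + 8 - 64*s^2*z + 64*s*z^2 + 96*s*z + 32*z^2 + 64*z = s^2*(-64*z - 8) + s*(64*z^2 - 32*z - 5) + 40*z^2 + 5*z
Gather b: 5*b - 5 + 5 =5*b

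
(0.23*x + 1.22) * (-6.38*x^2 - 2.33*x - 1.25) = -1.4674*x^3 - 8.3195*x^2 - 3.1301*x - 1.525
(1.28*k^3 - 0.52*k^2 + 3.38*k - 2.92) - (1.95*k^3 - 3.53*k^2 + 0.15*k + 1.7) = -0.67*k^3 + 3.01*k^2 + 3.23*k - 4.62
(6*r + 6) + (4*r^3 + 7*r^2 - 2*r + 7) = 4*r^3 + 7*r^2 + 4*r + 13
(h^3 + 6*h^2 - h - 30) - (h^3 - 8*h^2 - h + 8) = 14*h^2 - 38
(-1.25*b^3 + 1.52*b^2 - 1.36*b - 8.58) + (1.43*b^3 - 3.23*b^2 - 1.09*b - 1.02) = 0.18*b^3 - 1.71*b^2 - 2.45*b - 9.6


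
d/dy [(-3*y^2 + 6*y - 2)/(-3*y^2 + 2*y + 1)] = 2*(6*y^2 - 9*y + 5)/(9*y^4 - 12*y^3 - 2*y^2 + 4*y + 1)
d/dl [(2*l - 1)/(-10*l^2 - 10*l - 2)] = (10*l^2 - 10*l - 7)/(2*(25*l^4 + 50*l^3 + 35*l^2 + 10*l + 1))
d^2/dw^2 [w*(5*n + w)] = 2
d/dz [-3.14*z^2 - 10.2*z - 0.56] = -6.28*z - 10.2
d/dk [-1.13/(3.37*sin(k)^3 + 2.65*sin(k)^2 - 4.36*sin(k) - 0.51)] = (11.4243*sin(k)^2 + 5.989*sin(k) - 4.9268)*cos(k)/(3.37*sin(k)^3 + 2.65*sin(k)^2 - 4.36*sin(k) - 0.51)^2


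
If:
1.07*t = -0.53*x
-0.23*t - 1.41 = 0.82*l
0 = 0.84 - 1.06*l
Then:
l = 0.79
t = -8.96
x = 18.08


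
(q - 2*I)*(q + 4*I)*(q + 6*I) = q^3 + 8*I*q^2 - 4*q + 48*I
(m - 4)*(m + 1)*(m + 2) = m^3 - m^2 - 10*m - 8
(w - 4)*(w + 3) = w^2 - w - 12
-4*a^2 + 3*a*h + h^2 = (-a + h)*(4*a + h)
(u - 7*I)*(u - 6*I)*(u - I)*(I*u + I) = I*u^4 + 14*u^3 + I*u^3 + 14*u^2 - 55*I*u^2 - 42*u - 55*I*u - 42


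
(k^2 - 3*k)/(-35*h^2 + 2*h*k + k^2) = k*(k - 3)/(-35*h^2 + 2*h*k + k^2)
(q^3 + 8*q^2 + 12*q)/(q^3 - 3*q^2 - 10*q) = (q + 6)/(q - 5)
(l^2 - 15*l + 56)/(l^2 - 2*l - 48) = (l - 7)/(l + 6)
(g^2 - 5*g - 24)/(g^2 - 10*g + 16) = (g + 3)/(g - 2)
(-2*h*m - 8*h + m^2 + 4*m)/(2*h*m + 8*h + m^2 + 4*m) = (-2*h + m)/(2*h + m)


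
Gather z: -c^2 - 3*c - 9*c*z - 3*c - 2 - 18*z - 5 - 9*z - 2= -c^2 - 6*c + z*(-9*c - 27) - 9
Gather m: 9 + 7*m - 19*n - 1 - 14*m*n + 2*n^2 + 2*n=m*(7 - 14*n) + 2*n^2 - 17*n + 8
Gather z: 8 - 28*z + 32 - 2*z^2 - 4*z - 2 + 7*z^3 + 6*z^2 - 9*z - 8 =7*z^3 + 4*z^2 - 41*z + 30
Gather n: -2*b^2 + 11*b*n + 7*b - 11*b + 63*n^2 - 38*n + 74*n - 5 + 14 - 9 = -2*b^2 - 4*b + 63*n^2 + n*(11*b + 36)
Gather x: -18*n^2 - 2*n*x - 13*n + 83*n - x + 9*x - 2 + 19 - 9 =-18*n^2 + 70*n + x*(8 - 2*n) + 8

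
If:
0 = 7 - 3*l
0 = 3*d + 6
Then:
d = -2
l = 7/3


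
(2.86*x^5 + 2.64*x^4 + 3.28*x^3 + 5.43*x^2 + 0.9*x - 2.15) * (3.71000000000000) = 10.6106*x^5 + 9.7944*x^4 + 12.1688*x^3 + 20.1453*x^2 + 3.339*x - 7.9765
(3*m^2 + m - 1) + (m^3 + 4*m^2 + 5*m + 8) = m^3 + 7*m^2 + 6*m + 7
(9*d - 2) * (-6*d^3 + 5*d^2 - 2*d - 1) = -54*d^4 + 57*d^3 - 28*d^2 - 5*d + 2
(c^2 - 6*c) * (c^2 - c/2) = c^4 - 13*c^3/2 + 3*c^2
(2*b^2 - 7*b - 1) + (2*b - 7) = 2*b^2 - 5*b - 8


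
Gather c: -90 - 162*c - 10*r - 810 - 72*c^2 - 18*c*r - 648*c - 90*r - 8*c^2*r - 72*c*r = c^2*(-8*r - 72) + c*(-90*r - 810) - 100*r - 900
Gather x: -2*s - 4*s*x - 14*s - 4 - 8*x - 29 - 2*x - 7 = -16*s + x*(-4*s - 10) - 40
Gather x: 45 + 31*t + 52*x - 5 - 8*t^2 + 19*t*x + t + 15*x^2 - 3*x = -8*t^2 + 32*t + 15*x^2 + x*(19*t + 49) + 40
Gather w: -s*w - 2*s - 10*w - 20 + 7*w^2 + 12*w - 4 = -2*s + 7*w^2 + w*(2 - s) - 24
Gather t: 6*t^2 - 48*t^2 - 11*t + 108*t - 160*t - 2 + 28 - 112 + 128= -42*t^2 - 63*t + 42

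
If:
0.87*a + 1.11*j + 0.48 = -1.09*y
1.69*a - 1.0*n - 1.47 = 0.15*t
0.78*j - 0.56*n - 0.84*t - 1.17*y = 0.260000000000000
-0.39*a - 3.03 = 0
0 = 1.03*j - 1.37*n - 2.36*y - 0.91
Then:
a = -7.77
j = -1.47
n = -14.26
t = -2.27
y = 7.25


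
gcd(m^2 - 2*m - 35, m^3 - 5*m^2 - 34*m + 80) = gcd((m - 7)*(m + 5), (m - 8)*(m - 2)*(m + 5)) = m + 5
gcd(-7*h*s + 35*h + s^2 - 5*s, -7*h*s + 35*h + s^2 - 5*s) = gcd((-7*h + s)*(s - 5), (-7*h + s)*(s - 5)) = -7*h*s + 35*h + s^2 - 5*s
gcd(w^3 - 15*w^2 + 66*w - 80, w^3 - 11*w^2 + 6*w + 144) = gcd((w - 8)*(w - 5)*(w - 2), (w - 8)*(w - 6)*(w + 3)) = w - 8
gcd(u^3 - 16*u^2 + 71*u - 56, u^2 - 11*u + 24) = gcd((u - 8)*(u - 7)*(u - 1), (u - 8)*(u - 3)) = u - 8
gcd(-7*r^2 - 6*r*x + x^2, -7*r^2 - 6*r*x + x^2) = -7*r^2 - 6*r*x + x^2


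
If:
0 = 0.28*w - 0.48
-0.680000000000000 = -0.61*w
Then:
No Solution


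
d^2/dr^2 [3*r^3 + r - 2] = 18*r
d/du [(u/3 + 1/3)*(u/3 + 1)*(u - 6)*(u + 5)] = 4*u^3/9 + u^2 - 62*u/9 - 41/3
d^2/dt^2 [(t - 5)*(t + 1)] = 2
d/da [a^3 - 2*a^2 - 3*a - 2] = 3*a^2 - 4*a - 3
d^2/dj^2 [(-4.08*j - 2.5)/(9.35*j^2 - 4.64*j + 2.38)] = (-(4.08*j + 2.5)*(18.7*j - 4.64)*(37.4*j - 9.28) + (228.888*j + 8.8876)*(9.35*j^2 - 4.64*j + 2.38))/(9.35*j^2 - 4.64*j + 2.38)^3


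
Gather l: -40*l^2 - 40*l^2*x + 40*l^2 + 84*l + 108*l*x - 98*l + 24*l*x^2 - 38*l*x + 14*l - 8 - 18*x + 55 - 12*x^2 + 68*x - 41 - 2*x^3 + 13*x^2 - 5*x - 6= -40*l^2*x + l*(24*x^2 + 70*x) - 2*x^3 + x^2 + 45*x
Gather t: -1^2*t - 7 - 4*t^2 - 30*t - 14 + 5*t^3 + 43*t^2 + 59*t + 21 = 5*t^3 + 39*t^2 + 28*t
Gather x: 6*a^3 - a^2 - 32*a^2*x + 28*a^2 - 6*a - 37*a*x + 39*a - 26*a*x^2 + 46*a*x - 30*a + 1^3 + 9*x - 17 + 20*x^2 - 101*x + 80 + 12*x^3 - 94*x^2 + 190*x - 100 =6*a^3 + 27*a^2 + 3*a + 12*x^3 + x^2*(-26*a - 74) + x*(-32*a^2 + 9*a + 98) - 36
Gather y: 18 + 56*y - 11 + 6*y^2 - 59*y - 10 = 6*y^2 - 3*y - 3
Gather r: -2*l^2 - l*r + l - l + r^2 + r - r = -2*l^2 - l*r + r^2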